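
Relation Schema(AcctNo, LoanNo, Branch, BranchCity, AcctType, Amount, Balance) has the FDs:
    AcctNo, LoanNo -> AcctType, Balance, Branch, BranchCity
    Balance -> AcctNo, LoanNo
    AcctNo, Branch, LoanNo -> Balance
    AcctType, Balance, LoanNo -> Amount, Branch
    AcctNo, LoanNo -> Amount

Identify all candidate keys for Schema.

{AcctNo, LoanNo}, {Balance}

Closure of {Balance} is {AcctNo, AcctType, Amount, Balance, Branch, BranchCity, LoanNo}, the whole schema; {Balance} is a candidate key.
Closure of {AcctNo, LoanNo} is {AcctNo, AcctType, Amount, Balance, Branch, BranchCity, LoanNo}, the whole schema; {AcctNo, LoanNo} is a candidate key.
Any other superkey properly contains one of these, so there are no further candidate keys.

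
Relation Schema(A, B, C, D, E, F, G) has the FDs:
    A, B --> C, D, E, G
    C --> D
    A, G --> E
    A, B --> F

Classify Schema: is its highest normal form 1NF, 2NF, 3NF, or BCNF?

Candidate key: {A, B}. Prime attributes: {A, B}.
C --> D breaks BCNF: {C}⁺ = {C, D}, so {C} is not a superkey.
C --> D has non-prime {D} on the right and a non-superkey on the left, so 3NF fails.
Checking every proper subset of each key, none determines a non-prime attribute — 2NF is satisfied.

2NF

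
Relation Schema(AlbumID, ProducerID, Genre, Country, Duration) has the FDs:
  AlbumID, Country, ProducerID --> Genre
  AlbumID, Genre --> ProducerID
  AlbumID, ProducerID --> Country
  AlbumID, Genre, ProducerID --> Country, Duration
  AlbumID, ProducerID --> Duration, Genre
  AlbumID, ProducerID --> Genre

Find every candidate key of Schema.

{AlbumID, Genre}, {AlbumID, ProducerID}

Attributes never on any right-hand side: {AlbumID} — every candidate key must contain it.
{AlbumID, Genre}⁺ = {AlbumID, Country, Duration, Genre, ProducerID}, which is every attribute, so {AlbumID, Genre} is a candidate key.
{AlbumID, ProducerID}⁺ = {AlbumID, Country, Duration, Genre, ProducerID}, which is every attribute, so {AlbumID, ProducerID} is a candidate key.
No proper subset of any of these is a key, and no other minimal superkey exists.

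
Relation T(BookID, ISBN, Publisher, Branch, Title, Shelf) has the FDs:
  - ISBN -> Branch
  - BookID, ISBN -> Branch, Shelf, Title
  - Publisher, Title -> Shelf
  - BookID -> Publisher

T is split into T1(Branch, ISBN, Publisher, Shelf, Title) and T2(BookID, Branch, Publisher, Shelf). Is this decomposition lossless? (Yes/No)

No

T1 ∩ T2 = {Branch, Publisher, Shelf}; its closure under F is {Branch, Publisher, Shelf}.
The closure covers neither T1 nor T2 entirely; the join is not lossless.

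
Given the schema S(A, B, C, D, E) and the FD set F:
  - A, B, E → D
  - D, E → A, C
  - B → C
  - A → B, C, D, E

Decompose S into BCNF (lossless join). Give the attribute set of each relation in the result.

Candidate keys of the original relation: {A}, {D, E}.
In {A, B, C, D, E}, {B} is not a superkey ({B}⁺ restricted to this set is {B, C}), so split on B → C into {B, C} and {A, B, D, E}.
{B, C} has no BCNF violation.
{A, B, D, E} has no BCNF violation.

{A, B, D, E}; {B, C}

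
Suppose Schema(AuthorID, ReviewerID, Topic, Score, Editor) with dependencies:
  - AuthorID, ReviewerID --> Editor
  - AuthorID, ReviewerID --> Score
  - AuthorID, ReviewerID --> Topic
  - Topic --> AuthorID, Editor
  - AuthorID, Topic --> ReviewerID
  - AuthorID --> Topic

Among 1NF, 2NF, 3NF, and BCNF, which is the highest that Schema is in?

Candidate keys: {AuthorID}, {Topic}. Prime attributes: {AuthorID, Topic}.
The left-hand side of every FD is a superkey, so BCNF is satisfied.

BCNF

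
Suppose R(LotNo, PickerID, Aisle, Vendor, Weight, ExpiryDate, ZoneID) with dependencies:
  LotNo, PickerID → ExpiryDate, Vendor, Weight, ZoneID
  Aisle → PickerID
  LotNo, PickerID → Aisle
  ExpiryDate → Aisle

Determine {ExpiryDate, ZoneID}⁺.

Start with {ExpiryDate, ZoneID}.
ExpiryDate → Aisle applies; add {Aisle} → now {Aisle, ExpiryDate, ZoneID}.
Aisle → PickerID applies; add {PickerID} → now {Aisle, ExpiryDate, PickerID, ZoneID}.
No further FD applies.

{Aisle, ExpiryDate, PickerID, ZoneID}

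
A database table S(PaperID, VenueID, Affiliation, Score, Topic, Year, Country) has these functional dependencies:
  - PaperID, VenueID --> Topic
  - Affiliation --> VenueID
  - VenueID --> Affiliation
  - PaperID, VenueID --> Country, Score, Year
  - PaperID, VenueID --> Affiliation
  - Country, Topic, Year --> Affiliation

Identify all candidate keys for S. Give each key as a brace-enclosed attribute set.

Attributes never on any right-hand side: {PaperID} — every candidate key must contain it.
{Affiliation, PaperID} is a candidate key since {Affiliation, PaperID}⁺ = {Affiliation, Country, PaperID, Score, Topic, VenueID, Year} covers every attribute.
{PaperID, VenueID} is a candidate key since {PaperID, VenueID}⁺ = {Affiliation, Country, PaperID, Score, Topic, VenueID, Year} covers every attribute.
{Country, PaperID, Topic, Year} is a candidate key since {Country, PaperID, Topic, Year}⁺ = {Affiliation, Country, PaperID, Score, Topic, VenueID, Year} covers every attribute.
These are minimal and exhaustive — every other superkey contains one of them.

{Affiliation, PaperID}, {Country, PaperID, Topic, Year}, {PaperID, VenueID}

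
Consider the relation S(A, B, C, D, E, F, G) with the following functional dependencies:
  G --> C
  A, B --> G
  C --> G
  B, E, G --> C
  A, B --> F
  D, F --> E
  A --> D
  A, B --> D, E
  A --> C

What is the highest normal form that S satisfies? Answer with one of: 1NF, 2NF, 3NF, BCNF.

1NF

Candidate key: {A, B}. Prime attributes: {A, B}.
G --> C: {G}⁺ = {C, G}, which is not all of the attributes, so the left side is not a superkey — BCNF is violated.
G --> C has non-prime {C} on the right and a non-superkey on the left, so 3NF fails.
{A} is a proper subset of the key {A, B}, and {A}⁺ contains the non-prime attributes {C, D, G} — a partial dependency, so 2NF is violated.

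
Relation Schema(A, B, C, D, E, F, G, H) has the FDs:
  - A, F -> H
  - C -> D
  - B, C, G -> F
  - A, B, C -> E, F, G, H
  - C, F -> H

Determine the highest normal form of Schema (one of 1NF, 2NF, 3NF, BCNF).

1NF

Candidate key: {A, B, C}. Prime attributes: {A, B, C}.
For A, F -> H we have {A, F}⁺ = {A, F, H}; {A, F} is not a superkey, so BCNF fails.
Because {H} is non-prime and the left side of A, F -> H is not a superkey, the relation is not in 3NF.
The proper key subset {C} of {A, B, C} determines non-prime {D}, so the relation is not even in 2NF.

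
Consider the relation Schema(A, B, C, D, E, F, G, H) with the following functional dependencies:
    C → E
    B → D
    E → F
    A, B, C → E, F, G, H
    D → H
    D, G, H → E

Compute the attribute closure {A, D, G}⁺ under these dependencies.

{A, D, E, F, G, H}

Start with {A, D, G}.
D → H applies; add {H} → now {A, D, G, H}.
D, G, H → E applies; add {E} → now {A, D, E, G, H}.
E → F applies; add {F} → now {A, D, E, F, G, H}.
No further FD applies.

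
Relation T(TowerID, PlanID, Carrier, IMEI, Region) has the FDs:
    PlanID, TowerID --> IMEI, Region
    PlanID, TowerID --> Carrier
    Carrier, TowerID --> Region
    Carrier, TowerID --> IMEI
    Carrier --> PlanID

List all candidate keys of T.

{Carrier, TowerID}, {PlanID, TowerID}

No FD produces {TowerID}, so it must be in every candidate key.
{Carrier, TowerID}⁺ = {Carrier, IMEI, PlanID, Region, TowerID} — all of the relation — so {Carrier, TowerID} is a candidate key.
{PlanID, TowerID}⁺ = {Carrier, IMEI, PlanID, Region, TowerID} — all of the relation — so {PlanID, TowerID} is a candidate key.
These are minimal and exhaustive — every other superkey contains one of them.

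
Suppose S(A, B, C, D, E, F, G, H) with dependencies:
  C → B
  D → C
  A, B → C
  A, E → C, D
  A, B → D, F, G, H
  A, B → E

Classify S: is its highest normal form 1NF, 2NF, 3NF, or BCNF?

3NF

Candidate keys: {A, B}, {A, C}, {A, D}, {A, E}. Prime attributes: {A, B, C, D, E}.
For C → B we have {C}⁺ = {B, C}; {C} is not a superkey, so BCNF fails.
Its right-hand attributes {B} are all prime, as are those of every other non-superkey FD — the relation is in 3NF.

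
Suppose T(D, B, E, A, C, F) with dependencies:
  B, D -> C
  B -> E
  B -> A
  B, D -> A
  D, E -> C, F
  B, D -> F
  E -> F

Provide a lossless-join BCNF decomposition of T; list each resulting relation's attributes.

{A, B, E}; {B, C, D}; {E, F}

Candidate key of the original relation: {B, D}.
Within {A, B, C, D, E, F}: {B}⁺ ∩ {A, B, C, D, E, F} = {A, B, E, F}, not the whole set, so B -> A, E, F violates BCNF; decompose into {A, B, E, F} and {B, C, D}.
Within {A, B, E, F}: {E}⁺ ∩ {A, B, E, F} = {E, F}, not the whole set, so E -> F violates BCNF; decompose into {E, F} and {A, B, E}.
{E, F} is in BCNF.
{A, B, E} is in BCNF.
{B, C, D} is in BCNF.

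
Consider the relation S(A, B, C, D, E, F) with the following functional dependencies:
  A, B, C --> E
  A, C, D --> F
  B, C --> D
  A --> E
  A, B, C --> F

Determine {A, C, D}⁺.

{A, C, D, E, F}

Start with {A, C, D}.
A, C, D --> F applies; add {F} → now {A, C, D, F}.
A --> E applies; add {E} → now {A, C, D, E, F}.
No further FD applies.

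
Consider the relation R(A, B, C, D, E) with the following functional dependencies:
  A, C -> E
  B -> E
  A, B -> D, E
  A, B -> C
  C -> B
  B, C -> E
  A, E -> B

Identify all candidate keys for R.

{A, B}, {A, C}, {A, E}

{A} never appears on the right of any FD, so every key must include it.
{A, B}⁺ = {A, B, C, D, E}, which is every attribute, so {A, B} is a candidate key.
{A, C}⁺ = {A, B, C, D, E}, which is every attribute, so {A, C} is a candidate key.
{A, E}⁺ = {A, B, C, D, E}, which is every attribute, so {A, E} is a candidate key.
No proper subset of any of these is a key, and no other minimal superkey exists.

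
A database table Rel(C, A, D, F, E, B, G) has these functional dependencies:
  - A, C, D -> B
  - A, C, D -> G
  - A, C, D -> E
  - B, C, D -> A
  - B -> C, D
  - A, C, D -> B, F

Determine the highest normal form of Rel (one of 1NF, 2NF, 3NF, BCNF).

BCNF

Candidate keys: {A, C, D}, {B}. Prime attributes: {A, B, C, D}.
Every FD has a superkey on the left, so the relation is in BCNF.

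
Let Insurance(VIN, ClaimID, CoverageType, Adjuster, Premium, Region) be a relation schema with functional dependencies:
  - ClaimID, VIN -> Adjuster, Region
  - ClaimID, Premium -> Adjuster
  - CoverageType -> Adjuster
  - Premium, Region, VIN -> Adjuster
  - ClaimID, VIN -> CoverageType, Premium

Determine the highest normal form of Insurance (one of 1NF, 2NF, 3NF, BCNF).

2NF

Candidate key: {ClaimID, VIN}. Prime attributes: {ClaimID, VIN}.
ClaimID, Premium -> Adjuster breaks BCNF: {ClaimID, Premium}⁺ = {Adjuster, ClaimID, Premium}, so {ClaimID, Premium} is not a superkey.
ClaimID, Premium -> Adjuster determines the non-prime attribute {Adjuster} from a non-superkey — 3NF is violated.
No non-prime attribute depends on a proper subset of any candidate key, so 2NF holds.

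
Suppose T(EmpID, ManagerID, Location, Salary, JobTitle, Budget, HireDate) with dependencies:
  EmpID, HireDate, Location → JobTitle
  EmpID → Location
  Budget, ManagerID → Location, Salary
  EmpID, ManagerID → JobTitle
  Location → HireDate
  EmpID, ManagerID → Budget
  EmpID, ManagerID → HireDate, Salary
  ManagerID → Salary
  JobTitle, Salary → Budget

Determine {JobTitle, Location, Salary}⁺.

Start with {JobTitle, Location, Salary}.
Location → HireDate applies; add {HireDate} → now {HireDate, JobTitle, Location, Salary}.
JobTitle, Salary → Budget applies; add {Budget} → now {Budget, HireDate, JobTitle, Location, Salary}.
No further FD applies.

{Budget, HireDate, JobTitle, Location, Salary}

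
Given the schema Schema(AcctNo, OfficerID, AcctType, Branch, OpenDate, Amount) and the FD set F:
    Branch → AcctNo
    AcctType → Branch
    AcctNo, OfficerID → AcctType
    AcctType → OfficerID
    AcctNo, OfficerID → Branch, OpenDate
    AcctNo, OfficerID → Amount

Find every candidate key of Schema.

{AcctNo, OfficerID}, {AcctType}, {Branch, OfficerID}

{AcctType}⁺ = {AcctNo, AcctType, Amount, Branch, OfficerID, OpenDate}, which is every attribute, so {AcctType} is a candidate key.
{AcctNo, OfficerID}⁺ = {AcctNo, AcctType, Amount, Branch, OfficerID, OpenDate}, which is every attribute, so {AcctNo, OfficerID} is a candidate key.
{Branch, OfficerID}⁺ = {AcctNo, AcctType, Amount, Branch, OfficerID, OpenDate}, which is every attribute, so {Branch, OfficerID} is a candidate key.
No proper subset of any of these is a key, and no other minimal superkey exists.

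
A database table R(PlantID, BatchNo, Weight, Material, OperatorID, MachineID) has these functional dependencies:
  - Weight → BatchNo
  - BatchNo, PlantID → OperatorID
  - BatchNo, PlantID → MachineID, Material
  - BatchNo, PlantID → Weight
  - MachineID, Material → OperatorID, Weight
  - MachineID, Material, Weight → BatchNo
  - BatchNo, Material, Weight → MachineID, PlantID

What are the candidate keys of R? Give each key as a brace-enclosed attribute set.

{BatchNo, PlantID}, {MachineID, Material}, {Material, Weight}, {PlantID, Weight}

{BatchNo, PlantID}⁺ = {BatchNo, MachineID, Material, OperatorID, PlantID, Weight} — all of the relation — so {BatchNo, PlantID} is a candidate key.
{MachineID, Material}⁺ = {BatchNo, MachineID, Material, OperatorID, PlantID, Weight} — all of the relation — so {MachineID, Material} is a candidate key.
{Material, Weight}⁺ = {BatchNo, MachineID, Material, OperatorID, PlantID, Weight} — all of the relation — so {Material, Weight} is a candidate key.
{PlantID, Weight}⁺ = {BatchNo, MachineID, Material, OperatorID, PlantID, Weight} — all of the relation — so {PlantID, Weight} is a candidate key.
No proper subset of any of these is a key, and no other minimal superkey exists.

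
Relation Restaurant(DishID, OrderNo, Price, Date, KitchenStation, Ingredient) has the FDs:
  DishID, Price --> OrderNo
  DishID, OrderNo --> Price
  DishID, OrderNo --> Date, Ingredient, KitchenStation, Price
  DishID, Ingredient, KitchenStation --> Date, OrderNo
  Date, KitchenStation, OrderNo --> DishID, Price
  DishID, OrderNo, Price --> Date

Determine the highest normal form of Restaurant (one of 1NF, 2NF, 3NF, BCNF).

Candidate keys: {Date, KitchenStation, OrderNo}, {DishID, Ingredient, KitchenStation}, {DishID, OrderNo}, {DishID, Price}. Prime attributes: {Date, DishID, Ingredient, KitchenStation, OrderNo, Price}.
The left-hand side of every FD is a superkey, so BCNF is satisfied.

BCNF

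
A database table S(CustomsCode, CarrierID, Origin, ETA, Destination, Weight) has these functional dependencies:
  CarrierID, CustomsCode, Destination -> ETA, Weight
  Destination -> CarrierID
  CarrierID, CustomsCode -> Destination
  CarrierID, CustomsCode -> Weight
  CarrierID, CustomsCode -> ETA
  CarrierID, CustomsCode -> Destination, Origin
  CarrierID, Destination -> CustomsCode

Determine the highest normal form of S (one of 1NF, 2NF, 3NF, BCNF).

Candidate keys: {CarrierID, CustomsCode}, {Destination}. Prime attributes: {CarrierID, CustomsCode, Destination}.
Each dependency's left side is a superkey — BCNF holds.

BCNF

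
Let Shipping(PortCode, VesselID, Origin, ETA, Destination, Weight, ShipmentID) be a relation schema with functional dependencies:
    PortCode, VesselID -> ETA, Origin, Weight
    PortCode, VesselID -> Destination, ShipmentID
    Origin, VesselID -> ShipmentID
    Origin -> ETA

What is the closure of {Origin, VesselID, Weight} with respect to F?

Start with {Origin, VesselID, Weight}.
Origin, VesselID -> ShipmentID applies; add {ShipmentID} → now {Origin, ShipmentID, VesselID, Weight}.
Origin -> ETA applies; add {ETA} → now {ETA, Origin, ShipmentID, VesselID, Weight}.
No further FD applies.

{ETA, Origin, ShipmentID, VesselID, Weight}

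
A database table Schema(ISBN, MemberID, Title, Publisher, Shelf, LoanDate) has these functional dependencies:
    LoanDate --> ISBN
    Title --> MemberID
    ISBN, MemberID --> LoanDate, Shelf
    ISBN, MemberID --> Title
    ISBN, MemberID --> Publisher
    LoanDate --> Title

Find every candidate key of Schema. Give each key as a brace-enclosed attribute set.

Closure of {LoanDate} is {ISBN, LoanDate, MemberID, Publisher, Shelf, Title}, the whole schema; {LoanDate} is a candidate key.
Closure of {ISBN, MemberID} is {ISBN, LoanDate, MemberID, Publisher, Shelf, Title}, the whole schema; {ISBN, MemberID} is a candidate key.
Closure of {ISBN, Title} is {ISBN, LoanDate, MemberID, Publisher, Shelf, Title}, the whole schema; {ISBN, Title} is a candidate key.
No proper subset of any of these is a key, and no other minimal superkey exists.

{ISBN, MemberID}, {ISBN, Title}, {LoanDate}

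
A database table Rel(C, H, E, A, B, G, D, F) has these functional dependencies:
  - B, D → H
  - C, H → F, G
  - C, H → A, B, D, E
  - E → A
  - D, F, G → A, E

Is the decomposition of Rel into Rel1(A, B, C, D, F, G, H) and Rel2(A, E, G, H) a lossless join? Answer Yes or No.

No

Rel1 ∩ Rel2 = {A, G, H}; its closure under F is {A, G, H}.
Rel1 ⊄ {A, G, H} and Rel2 ⊄ {A, G, H}, so the split is lossy.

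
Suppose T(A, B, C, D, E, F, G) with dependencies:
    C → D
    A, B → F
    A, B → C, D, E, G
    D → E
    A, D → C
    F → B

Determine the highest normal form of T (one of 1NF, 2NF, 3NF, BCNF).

2NF

Candidate keys: {A, B}, {A, F}. Prime attributes: {A, B, F}.
For C → D we have {C}⁺ = {C, D, E}; {C} is not a superkey, so BCNF fails.
Because {D} is non-prime and the left side of C → D is not a superkey, the relation is not in 3NF.
No non-prime attribute depends on a proper subset of any candidate key, so 2NF holds.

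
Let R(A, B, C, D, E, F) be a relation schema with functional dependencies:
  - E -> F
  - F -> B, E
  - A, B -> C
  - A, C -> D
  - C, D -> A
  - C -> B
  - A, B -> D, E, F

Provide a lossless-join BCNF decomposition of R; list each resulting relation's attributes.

Candidate keys of the original relation: {A, B}, {A, C}, {A, E}, {A, F}, {C, D}.
{A, B, C, D, E, F}: {E} determines {B, E, F} here but is not a superkey — split on E -> B, F, giving {B, E, F} and {A, C, D, E}.
{B, E, F} has no BCNF violation.
{A, C, D, E} has no BCNF violation.

{A, C, D, E}; {B, E, F}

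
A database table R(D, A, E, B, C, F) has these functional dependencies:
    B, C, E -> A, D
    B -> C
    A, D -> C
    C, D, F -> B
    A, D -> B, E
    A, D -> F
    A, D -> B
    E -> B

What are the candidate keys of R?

{E} is a candidate key since {E}⁺ = {A, B, C, D, E, F} covers every attribute.
{A, D} is a candidate key since {A, D}⁺ = {A, B, C, D, E, F} covers every attribute.
Any other superkey properly contains one of these, so there are no further candidate keys.

{A, D}, {E}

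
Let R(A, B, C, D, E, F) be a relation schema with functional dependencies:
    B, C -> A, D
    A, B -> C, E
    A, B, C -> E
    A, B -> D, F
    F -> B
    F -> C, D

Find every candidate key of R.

{A, B}, {B, C}, {F}

{F} is a candidate key since {F}⁺ = {A, B, C, D, E, F} covers every attribute.
{A, B} is a candidate key since {A, B}⁺ = {A, B, C, D, E, F} covers every attribute.
{B, C} is a candidate key since {B, C}⁺ = {A, B, C, D, E, F} covers every attribute.
Any other superkey properly contains one of these, so there are no further candidate keys.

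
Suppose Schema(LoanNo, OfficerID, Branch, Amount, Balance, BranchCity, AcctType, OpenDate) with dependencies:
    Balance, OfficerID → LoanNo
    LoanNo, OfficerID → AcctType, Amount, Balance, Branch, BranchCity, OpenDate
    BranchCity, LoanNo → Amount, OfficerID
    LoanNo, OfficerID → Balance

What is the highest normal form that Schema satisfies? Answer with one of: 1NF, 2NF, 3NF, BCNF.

BCNF

Candidate keys: {Balance, OfficerID}, {BranchCity, LoanNo}, {LoanNo, OfficerID}. Prime attributes: {Balance, BranchCity, LoanNo, OfficerID}.
Every FD has a superkey on the left, so the relation is in BCNF.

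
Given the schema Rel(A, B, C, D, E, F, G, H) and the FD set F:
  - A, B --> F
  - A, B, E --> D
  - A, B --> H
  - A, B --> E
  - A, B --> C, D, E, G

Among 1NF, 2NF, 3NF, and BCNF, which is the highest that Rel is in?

Candidate key: {A, B}. Prime attributes: {A, B}.
Each dependency's left side is a superkey — BCNF holds.

BCNF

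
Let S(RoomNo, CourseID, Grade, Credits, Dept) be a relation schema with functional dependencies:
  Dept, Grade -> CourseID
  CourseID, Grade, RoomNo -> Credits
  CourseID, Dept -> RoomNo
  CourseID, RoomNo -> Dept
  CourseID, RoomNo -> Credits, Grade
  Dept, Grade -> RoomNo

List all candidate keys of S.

{CourseID, Dept}, {CourseID, RoomNo}, {Dept, Grade}

{CourseID, Dept}⁺ = {CourseID, Credits, Dept, Grade, RoomNo}, which is every attribute, so {CourseID, Dept} is a candidate key.
{CourseID, RoomNo}⁺ = {CourseID, Credits, Dept, Grade, RoomNo}, which is every attribute, so {CourseID, RoomNo} is a candidate key.
{Dept, Grade}⁺ = {CourseID, Credits, Dept, Grade, RoomNo}, which is every attribute, so {Dept, Grade} is a candidate key.
No proper subset of any of these is a key, and no other minimal superkey exists.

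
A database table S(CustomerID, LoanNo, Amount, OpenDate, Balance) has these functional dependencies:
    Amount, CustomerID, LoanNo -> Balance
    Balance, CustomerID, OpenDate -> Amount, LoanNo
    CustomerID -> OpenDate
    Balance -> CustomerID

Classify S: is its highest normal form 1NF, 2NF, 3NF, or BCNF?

Candidate keys: {Amount, CustomerID, LoanNo}, {Balance}. Prime attributes: {Amount, Balance, CustomerID, LoanNo}.
CustomerID -> OpenDate: {CustomerID}⁺ = {CustomerID, OpenDate}, which is not all of the attributes, so the left side is not a superkey — BCNF is violated.
CustomerID -> OpenDate has non-prime {OpenDate} on the right and a non-superkey on the left, so 3NF fails.
Since {CustomerID} ⊂ {Amount, CustomerID, LoanNo} and {CustomerID}⁺ ⊇ {OpenDate} with {OpenDate} non-prime, there is a partial dependency; 2NF fails.

1NF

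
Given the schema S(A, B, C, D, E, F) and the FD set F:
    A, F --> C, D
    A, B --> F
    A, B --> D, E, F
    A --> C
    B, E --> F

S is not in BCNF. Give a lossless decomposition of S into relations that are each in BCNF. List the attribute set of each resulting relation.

{A, B, E}; {A, C}; {A, D, F}; {B, E, F}

Candidate key of the original relation: {A, B}.
{A, B, C, D, E, F}: {A, F} determines {A, C, D, F} here but is not a superkey — split on A, F --> C, D, giving {A, C, D, F} and {A, B, E, F}.
{A, C, D, F}: {A} determines {A, C} here but is not a superkey — split on A --> C, giving {A, C} and {A, D, F}.
{A, C} has no BCNF violation.
{A, D, F} has no BCNF violation.
{A, B, E, F}: {B, E} determines {B, E, F} here but is not a superkey — split on B, E --> F, giving {B, E, F} and {A, B, E}.
{B, E, F} has no BCNF violation.
{A, B, E} has no BCNF violation.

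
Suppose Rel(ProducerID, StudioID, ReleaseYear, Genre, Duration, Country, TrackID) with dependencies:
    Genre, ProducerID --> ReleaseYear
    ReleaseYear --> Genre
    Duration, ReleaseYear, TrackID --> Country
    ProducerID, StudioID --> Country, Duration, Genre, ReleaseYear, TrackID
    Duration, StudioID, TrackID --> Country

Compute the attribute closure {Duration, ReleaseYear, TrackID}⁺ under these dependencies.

{Country, Duration, Genre, ReleaseYear, TrackID}

Start with {Duration, ReleaseYear, TrackID}.
ReleaseYear --> Genre applies; add {Genre} → now {Duration, Genre, ReleaseYear, TrackID}.
Duration, ReleaseYear, TrackID --> Country applies; add {Country} → now {Country, Duration, Genre, ReleaseYear, TrackID}.
No further FD applies.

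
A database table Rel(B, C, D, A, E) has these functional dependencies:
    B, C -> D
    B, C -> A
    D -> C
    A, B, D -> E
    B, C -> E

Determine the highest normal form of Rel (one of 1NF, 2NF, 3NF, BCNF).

Candidate keys: {B, C}, {B, D}. Prime attributes: {B, C, D}.
D -> C breaks BCNF: {D}⁺ = {C, D}, so {D} is not a superkey.
But every attribute on its right side ({C}) is prime, and the same holds for every other non-superkey FD, so 3NF still holds.

3NF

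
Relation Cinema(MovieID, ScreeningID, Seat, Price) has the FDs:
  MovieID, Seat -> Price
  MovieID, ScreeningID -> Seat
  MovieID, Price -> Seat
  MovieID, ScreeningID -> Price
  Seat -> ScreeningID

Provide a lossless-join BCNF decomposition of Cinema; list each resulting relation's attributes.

{MovieID, Price, Seat}; {ScreeningID, Seat}

Candidate keys of the original relation: {MovieID, Price}, {MovieID, ScreeningID}, {MovieID, Seat}.
{MovieID, Price, ScreeningID, Seat}: {Seat} determines {ScreeningID, Seat} here but is not a superkey — split on Seat -> ScreeningID, giving {ScreeningID, Seat} and {MovieID, Price, Seat}.
{ScreeningID, Seat}: every determinant is a superkey — BCNF.
{MovieID, Price, Seat}: every determinant is a superkey — BCNF.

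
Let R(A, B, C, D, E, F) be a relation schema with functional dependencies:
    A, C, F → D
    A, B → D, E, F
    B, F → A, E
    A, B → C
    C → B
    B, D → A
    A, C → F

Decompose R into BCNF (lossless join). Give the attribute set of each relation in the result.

Candidate keys of the original relation: {A, B}, {A, C}, {B, D}, {B, F}, {C, D}, {C, F}.
In {A, B, C, D, E, F}, {C} is not a superkey ({C}⁺ restricted to this set is {B, C}), so split on C → B into {B, C} and {A, C, D, E, F}.
{B, C}: every determinant is a superkey — BCNF.
{A, C, D, E, F}: every determinant is a superkey — BCNF.

{A, C, D, E, F}; {B, C}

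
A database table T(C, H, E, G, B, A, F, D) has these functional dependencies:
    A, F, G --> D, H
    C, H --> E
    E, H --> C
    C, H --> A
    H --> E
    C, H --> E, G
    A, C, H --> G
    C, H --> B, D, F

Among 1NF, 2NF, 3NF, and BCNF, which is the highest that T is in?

BCNF

Candidate keys: {A, F, G}, {H}. Prime attributes: {A, F, G, H}.
Every FD has a superkey on the left, so the relation is in BCNF.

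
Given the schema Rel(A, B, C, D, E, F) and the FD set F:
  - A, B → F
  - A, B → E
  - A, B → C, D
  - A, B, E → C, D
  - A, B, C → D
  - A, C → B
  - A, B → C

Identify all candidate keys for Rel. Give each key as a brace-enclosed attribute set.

{A, B}, {A, C}

Attributes never on any right-hand side: {A} — every candidate key must contain it.
{A, B}⁺ = {A, B, C, D, E, F}, which is every attribute, so {A, B} is a candidate key.
{A, C}⁺ = {A, B, C, D, E, F}, which is every attribute, so {A, C} is a candidate key.
These are minimal and exhaustive — every other superkey contains one of them.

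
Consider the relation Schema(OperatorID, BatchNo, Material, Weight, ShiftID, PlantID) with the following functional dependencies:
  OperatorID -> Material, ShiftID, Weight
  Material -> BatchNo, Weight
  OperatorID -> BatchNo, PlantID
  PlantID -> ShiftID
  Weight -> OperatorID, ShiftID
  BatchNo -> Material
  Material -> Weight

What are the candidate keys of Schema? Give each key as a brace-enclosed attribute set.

{BatchNo}, {Material}, {OperatorID}, {Weight}

Closure of {BatchNo} is {BatchNo, Material, OperatorID, PlantID, ShiftID, Weight}, the whole schema; {BatchNo} is a candidate key.
Closure of {Material} is {BatchNo, Material, OperatorID, PlantID, ShiftID, Weight}, the whole schema; {Material} is a candidate key.
Closure of {OperatorID} is {BatchNo, Material, OperatorID, PlantID, ShiftID, Weight}, the whole schema; {OperatorID} is a candidate key.
Closure of {Weight} is {BatchNo, Material, OperatorID, PlantID, ShiftID, Weight}, the whole schema; {Weight} is a candidate key.
These are minimal and exhaustive — every other superkey contains one of them.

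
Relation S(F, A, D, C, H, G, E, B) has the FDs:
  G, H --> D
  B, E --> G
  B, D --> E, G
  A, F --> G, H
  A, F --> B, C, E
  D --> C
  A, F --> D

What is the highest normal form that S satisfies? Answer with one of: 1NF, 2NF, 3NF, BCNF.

2NF

Candidate key: {A, F}. Prime attributes: {A, F}.
G, H --> D: {G, H}⁺ = {C, D, G, H}, which is not all of the attributes, so the left side is not a superkey — BCNF is violated.
G, H --> D has non-prime {D} on the right and a non-superkey on the left, so 3NF fails.
Checking every proper subset of each key, none determines a non-prime attribute — 2NF is satisfied.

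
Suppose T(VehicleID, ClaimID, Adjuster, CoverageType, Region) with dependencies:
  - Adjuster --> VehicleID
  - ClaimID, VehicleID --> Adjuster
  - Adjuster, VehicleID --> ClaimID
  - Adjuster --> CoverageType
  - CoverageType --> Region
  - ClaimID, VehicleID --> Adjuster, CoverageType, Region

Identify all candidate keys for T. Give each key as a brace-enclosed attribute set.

{Adjuster}⁺ = {Adjuster, ClaimID, CoverageType, Region, VehicleID}, which is every attribute, so {Adjuster} is a candidate key.
{ClaimID, VehicleID}⁺ = {Adjuster, ClaimID, CoverageType, Region, VehicleID}, which is every attribute, so {ClaimID, VehicleID} is a candidate key.
These are minimal and exhaustive — every other superkey contains one of them.

{Adjuster}, {ClaimID, VehicleID}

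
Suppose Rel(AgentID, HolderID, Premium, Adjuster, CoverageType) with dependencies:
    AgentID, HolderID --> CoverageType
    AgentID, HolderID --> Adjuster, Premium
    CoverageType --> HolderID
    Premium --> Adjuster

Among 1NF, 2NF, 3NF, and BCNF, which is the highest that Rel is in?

Candidate keys: {AgentID, CoverageType}, {AgentID, HolderID}. Prime attributes: {AgentID, CoverageType, HolderID}.
CoverageType --> HolderID breaks BCNF: {CoverageType}⁺ = {CoverageType, HolderID}, so {CoverageType} is not a superkey.
Premium --> Adjuster determines the non-prime attribute {Adjuster} from a non-superkey — 3NF is violated.
No proper subset of a key has a non-prime attribute in its closure, so there is no partial dependency; 2NF holds.

2NF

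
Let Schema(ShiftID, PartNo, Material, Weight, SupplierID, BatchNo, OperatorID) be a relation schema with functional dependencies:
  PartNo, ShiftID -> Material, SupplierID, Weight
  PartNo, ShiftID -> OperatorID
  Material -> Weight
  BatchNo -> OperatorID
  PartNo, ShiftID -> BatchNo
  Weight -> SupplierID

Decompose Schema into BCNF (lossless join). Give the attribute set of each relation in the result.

Candidate key of the original relation: {PartNo, ShiftID}.
In {BatchNo, Material, OperatorID, PartNo, ShiftID, SupplierID, Weight}, {Material} is not a superkey ({Material}⁺ restricted to this set is {Material, SupplierID, Weight}), so split on Material -> SupplierID, Weight into {Material, SupplierID, Weight} and {BatchNo, Material, OperatorID, PartNo, ShiftID}.
In {Material, SupplierID, Weight}, {Weight} is not a superkey ({Weight}⁺ restricted to this set is {SupplierID, Weight}), so split on Weight -> SupplierID into {SupplierID, Weight} and {Material, Weight}.
{SupplierID, Weight} has no BCNF violation.
{Material, Weight} has no BCNF violation.
In {BatchNo, Material, OperatorID, PartNo, ShiftID}, {BatchNo} is not a superkey ({BatchNo}⁺ restricted to this set is {BatchNo, OperatorID}), so split on BatchNo -> OperatorID into {BatchNo, OperatorID} and {BatchNo, Material, PartNo, ShiftID}.
{BatchNo, OperatorID} has no BCNF violation.
{BatchNo, Material, PartNo, ShiftID} has no BCNF violation.

{BatchNo, Material, PartNo, ShiftID}; {BatchNo, OperatorID}; {Material, Weight}; {SupplierID, Weight}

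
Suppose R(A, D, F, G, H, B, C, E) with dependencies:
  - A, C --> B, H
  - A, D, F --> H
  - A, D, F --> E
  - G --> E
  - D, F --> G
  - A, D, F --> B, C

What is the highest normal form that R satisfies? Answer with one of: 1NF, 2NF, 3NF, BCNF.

Candidate key: {A, D, F}. Prime attributes: {A, D, F}.
A, C --> B, H: {A, C}⁺ = {A, B, C, H}, which is not all of the attributes, so the left side is not a superkey — BCNF is violated.
A, C --> B, H determines the non-prime attributes {B, H} from a non-superkey — 3NF is violated.
Since {D, F} ⊂ {A, D, F} and {D, F}⁺ ⊇ {E, G} with {E, G} non-prime, there is a partial dependency; 2NF fails.

1NF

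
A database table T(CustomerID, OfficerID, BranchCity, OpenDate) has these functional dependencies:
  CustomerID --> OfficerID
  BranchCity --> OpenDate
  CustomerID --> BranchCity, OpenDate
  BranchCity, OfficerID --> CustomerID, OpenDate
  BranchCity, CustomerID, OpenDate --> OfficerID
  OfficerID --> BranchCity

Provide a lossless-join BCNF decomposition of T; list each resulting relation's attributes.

Candidate keys of the original relation: {CustomerID}, {OfficerID}.
Within {BranchCity, CustomerID, OfficerID, OpenDate}: {BranchCity}⁺ ∩ {BranchCity, CustomerID, OfficerID, OpenDate} = {BranchCity, OpenDate}, not the whole set, so BranchCity --> OpenDate violates BCNF; decompose into {BranchCity, OpenDate} and {BranchCity, CustomerID, OfficerID}.
{BranchCity, OpenDate}: every determinant is a superkey — BCNF.
{BranchCity, CustomerID, OfficerID}: every determinant is a superkey — BCNF.

{BranchCity, CustomerID, OfficerID}; {BranchCity, OpenDate}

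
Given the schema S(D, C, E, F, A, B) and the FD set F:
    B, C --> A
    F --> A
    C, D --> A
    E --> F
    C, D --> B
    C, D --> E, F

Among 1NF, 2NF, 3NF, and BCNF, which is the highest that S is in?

2NF

Candidate key: {C, D}. Prime attributes: {C, D}.
B, C --> A: {B, C}⁺ = {A, B, C}, which is not all of the attributes, so the left side is not a superkey — BCNF is violated.
B, C --> A determines the non-prime attribute {A} from a non-superkey — 3NF is violated.
No proper subset of a key has a non-prime attribute in its closure, so there is no partial dependency; 2NF holds.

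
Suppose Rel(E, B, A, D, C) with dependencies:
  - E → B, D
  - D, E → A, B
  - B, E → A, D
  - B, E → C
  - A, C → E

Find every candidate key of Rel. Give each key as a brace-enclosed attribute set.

{A, C}, {E}

{E}⁺ = {A, B, C, D, E} — all of the relation — so {E} is a candidate key.
{A, C}⁺ = {A, B, C, D, E} — all of the relation — so {A, C} is a candidate key.
These are minimal and exhaustive — every other superkey contains one of them.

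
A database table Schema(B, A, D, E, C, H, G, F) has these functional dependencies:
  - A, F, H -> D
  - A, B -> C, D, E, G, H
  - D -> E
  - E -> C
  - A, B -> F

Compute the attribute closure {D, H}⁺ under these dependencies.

{C, D, E, H}

Start with {D, H}.
D -> E applies; add {E} → now {D, E, H}.
E -> C applies; add {C} → now {C, D, E, H}.
No further FD applies.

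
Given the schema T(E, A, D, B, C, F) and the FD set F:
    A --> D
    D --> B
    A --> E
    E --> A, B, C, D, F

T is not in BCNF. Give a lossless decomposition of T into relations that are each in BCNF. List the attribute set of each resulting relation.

{A, C, D, E, F}; {B, D}

Candidate keys of the original relation: {A}, {E}.
{A, B, C, D, E, F}: {D} determines {B, D} here but is not a superkey — split on D --> B, giving {B, D} and {A, C, D, E, F}.
{B, D} is in BCNF.
{A, C, D, E, F} is in BCNF.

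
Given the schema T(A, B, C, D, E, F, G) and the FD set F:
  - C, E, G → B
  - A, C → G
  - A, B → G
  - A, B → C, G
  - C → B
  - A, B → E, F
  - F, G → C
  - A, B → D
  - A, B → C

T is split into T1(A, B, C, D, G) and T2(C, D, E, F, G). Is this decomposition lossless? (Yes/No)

No

The shared attributes are {C, D, G} and {C, D, G}⁺ = {B, C, D, G}.
The closure covers neither T1 nor T2 entirely; the join is not lossless.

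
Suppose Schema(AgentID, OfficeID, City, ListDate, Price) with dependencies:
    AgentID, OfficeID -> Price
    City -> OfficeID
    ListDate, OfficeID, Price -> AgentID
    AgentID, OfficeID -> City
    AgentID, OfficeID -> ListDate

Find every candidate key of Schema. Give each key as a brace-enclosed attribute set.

{AgentID, City} is a candidate key since {AgentID, City}⁺ = {AgentID, City, ListDate, OfficeID, Price} covers every attribute.
{AgentID, OfficeID} is a candidate key since {AgentID, OfficeID}⁺ = {AgentID, City, ListDate, OfficeID, Price} covers every attribute.
{City, ListDate, Price} is a candidate key since {City, ListDate, Price}⁺ = {AgentID, City, ListDate, OfficeID, Price} covers every attribute.
{ListDate, OfficeID, Price} is a candidate key since {ListDate, OfficeID, Price}⁺ = {AgentID, City, ListDate, OfficeID, Price} covers every attribute.
No proper subset of any of these is a key, and no other minimal superkey exists.

{AgentID, City}, {AgentID, OfficeID}, {City, ListDate, Price}, {ListDate, OfficeID, Price}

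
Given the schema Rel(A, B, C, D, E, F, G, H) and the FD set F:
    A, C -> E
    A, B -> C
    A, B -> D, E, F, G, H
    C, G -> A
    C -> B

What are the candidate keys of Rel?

{A, B}, {A, C}, {C, G}

{A, B}⁺ = {A, B, C, D, E, F, G, H} — all of the relation — so {A, B} is a candidate key.
{A, C}⁺ = {A, B, C, D, E, F, G, H} — all of the relation — so {A, C} is a candidate key.
{C, G}⁺ = {A, B, C, D, E, F, G, H} — all of the relation — so {C, G} is a candidate key.
No proper subset of any of these is a key, and no other minimal superkey exists.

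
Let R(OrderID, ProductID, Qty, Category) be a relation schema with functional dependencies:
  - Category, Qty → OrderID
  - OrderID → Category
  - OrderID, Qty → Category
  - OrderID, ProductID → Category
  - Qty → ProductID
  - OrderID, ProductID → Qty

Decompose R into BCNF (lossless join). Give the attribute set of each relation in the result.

Candidate keys of the original relation: {Category, Qty}, {OrderID, ProductID}, {OrderID, Qty}.
In {Category, OrderID, ProductID, Qty}, {OrderID} is not a superkey ({OrderID}⁺ restricted to this set is {Category, OrderID}), so split on OrderID → Category into {Category, OrderID} and {OrderID, ProductID, Qty}.
{Category, OrderID} has no BCNF violation.
In {OrderID, ProductID, Qty}, {Qty} is not a superkey ({Qty}⁺ restricted to this set is {ProductID, Qty}), so split on Qty → ProductID into {ProductID, Qty} and {OrderID, Qty}.
{ProductID, Qty} has no BCNF violation.
{OrderID, Qty} has no BCNF violation.

{Category, OrderID}; {OrderID, Qty}; {ProductID, Qty}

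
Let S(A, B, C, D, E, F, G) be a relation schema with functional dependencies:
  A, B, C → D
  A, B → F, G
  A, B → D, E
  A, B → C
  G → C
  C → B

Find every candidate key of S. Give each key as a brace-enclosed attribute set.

{A, B}, {A, C}, {A, G}

No FD produces {A}, so it must be in every candidate key.
{A, B}⁺ = {A, B, C, D, E, F, G}, which is every attribute, so {A, B} is a candidate key.
{A, C}⁺ = {A, B, C, D, E, F, G}, which is every attribute, so {A, C} is a candidate key.
{A, G}⁺ = {A, B, C, D, E, F, G}, which is every attribute, so {A, G} is a candidate key.
These are minimal and exhaustive — every other superkey contains one of them.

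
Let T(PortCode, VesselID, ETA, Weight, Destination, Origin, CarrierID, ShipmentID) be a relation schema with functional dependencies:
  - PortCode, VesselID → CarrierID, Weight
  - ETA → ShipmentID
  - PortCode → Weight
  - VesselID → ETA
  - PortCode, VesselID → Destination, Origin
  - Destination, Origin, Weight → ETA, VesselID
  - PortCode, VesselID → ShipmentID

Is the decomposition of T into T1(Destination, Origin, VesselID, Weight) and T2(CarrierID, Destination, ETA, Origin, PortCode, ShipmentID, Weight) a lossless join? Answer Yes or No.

T1 ∩ T2 = {Destination, Origin, Weight}; its closure under F is {Destination, ETA, Origin, ShipmentID, VesselID, Weight}.
Since T1 ⊆ {Destination, ETA, Origin, ShipmentID, VesselID, Weight}, the intersection is a superkey of T1; the decomposition is lossless.

Yes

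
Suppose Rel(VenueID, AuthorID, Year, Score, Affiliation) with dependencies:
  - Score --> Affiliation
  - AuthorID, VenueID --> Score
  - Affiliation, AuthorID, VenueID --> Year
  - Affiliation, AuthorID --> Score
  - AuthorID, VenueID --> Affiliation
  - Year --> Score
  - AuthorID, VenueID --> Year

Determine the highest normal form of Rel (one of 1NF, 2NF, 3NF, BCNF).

2NF

Candidate key: {AuthorID, VenueID}. Prime attributes: {AuthorID, VenueID}.
For Score --> Affiliation we have {Score}⁺ = {Affiliation, Score}; {Score} is not a superkey, so BCNF fails.
Because {Affiliation} is non-prime and the left side of Score --> Affiliation is not a superkey, the relation is not in 3NF.
No proper subset of a key has a non-prime attribute in its closure, so there is no partial dependency; 2NF holds.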